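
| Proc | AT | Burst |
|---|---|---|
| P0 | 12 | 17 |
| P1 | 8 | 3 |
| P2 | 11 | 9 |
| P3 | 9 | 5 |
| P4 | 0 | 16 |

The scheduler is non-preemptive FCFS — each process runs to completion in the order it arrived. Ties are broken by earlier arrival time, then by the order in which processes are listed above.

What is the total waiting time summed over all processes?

Timeline: | P4 0-16 | P1 16-19 | P3 19-24 | P2 24-33 | P0 33-50 |
Completion: P0=50  P1=19  P2=33  P3=24  P4=16
Turnaround (C−A): P0=38  P1=11  P2=22  P3=15  P4=16
Waiting = turnaround − burst: P0=21, P1=8, P2=13, P3=10, P4=0
Total waiting = 21 + 8 + 13 + 10 + 0 = 52

52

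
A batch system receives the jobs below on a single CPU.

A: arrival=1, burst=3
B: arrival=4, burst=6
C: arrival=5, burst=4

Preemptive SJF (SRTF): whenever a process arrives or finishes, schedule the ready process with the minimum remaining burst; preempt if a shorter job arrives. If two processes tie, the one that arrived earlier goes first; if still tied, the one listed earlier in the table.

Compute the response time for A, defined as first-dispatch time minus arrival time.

0

Gantt: | idle 0-1 | A 1-4 | B 4-5 | C 5-9 | B 9-14 |
Completion: A=4  B=14  C=9
Turnaround (C−A): A=3  B=10  C=4
Response(A) = first start − arrival = 1 − 1 = 0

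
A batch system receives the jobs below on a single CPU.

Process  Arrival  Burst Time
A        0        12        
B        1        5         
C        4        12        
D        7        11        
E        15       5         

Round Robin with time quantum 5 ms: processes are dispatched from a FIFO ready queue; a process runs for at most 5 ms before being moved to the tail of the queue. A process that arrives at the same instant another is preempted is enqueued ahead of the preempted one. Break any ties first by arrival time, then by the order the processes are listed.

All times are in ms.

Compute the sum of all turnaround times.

139

Gantt: | A 0-5 | B 5-10 | C 10-15 | A 15-20 | D 20-25 | E 25-30 | C 30-35 | A 35-37 | D 37-42 | C 42-44 | D 44-45 |
Completion: A=37  B=10  C=44  D=45  E=30
Turnaround = completion − arrival: A=37, B=9, C=40, D=38, E=15
Total turnaround = 37 + 9 + 40 + 38 + 15 = 139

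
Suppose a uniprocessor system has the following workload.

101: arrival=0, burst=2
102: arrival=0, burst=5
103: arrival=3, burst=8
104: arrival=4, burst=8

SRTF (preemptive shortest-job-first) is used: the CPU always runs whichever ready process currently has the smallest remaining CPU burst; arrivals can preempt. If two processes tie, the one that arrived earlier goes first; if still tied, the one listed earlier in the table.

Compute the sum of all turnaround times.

40

Schedule: | 101 0-2 | 102 2-7 | 103 7-15 | 104 15-23 |
Completion: 101=2  102=7  103=15  104=23
Turnaround (C−A): 101=2  102=7  103=12  104=19
Turnaround = completion − arrival: 101=2, 102=7, 103=12, 104=19
Total turnaround = 2 + 7 + 12 + 19 = 40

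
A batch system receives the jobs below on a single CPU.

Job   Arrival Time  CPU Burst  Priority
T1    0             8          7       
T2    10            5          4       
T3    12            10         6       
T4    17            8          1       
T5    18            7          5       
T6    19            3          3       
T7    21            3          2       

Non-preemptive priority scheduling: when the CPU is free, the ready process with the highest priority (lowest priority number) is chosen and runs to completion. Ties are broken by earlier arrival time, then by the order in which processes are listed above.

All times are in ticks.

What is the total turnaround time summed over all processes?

Schedule: | T1 0-8 | idle 8-10 | T2 10-15 | T3 15-25 | T4 25-33 | T7 33-36 | T6 36-39 | T5 39-46 |
Completion: T1=8  T2=15  T3=25  T4=33  T5=46  T6=39  T7=36
Turnaround = completion − arrival: T1=8, T2=5, T3=13, T4=16, T5=28, T6=20, T7=15
Total turnaround = 8 + 5 + 13 + 16 + 28 + 20 + 15 = 105

105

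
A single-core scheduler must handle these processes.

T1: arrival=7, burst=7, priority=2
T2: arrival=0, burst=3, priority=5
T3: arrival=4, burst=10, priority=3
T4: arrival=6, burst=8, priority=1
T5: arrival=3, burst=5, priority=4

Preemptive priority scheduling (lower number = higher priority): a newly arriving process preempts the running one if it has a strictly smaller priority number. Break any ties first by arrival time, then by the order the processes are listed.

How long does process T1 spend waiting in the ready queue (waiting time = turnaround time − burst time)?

Schedule: | T2 0-3 | T5 3-4 | T3 4-6 | T4 6-14 | T1 14-21 | T3 21-29 | T5 29-33 |
Completion: T1=21  T2=3  T3=29  T4=14  T5=33
Turnaround (C−A): T1=14  T2=3  T3=25  T4=8  T5=30
Waiting(T1) = turnaround − burst = 14 − 7 = 7

7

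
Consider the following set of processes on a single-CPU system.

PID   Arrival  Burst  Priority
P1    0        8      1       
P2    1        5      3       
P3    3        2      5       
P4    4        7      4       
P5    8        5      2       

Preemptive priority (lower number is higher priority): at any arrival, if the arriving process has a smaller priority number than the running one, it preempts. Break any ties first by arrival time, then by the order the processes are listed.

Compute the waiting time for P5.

0

Schedule: | P1 0-8 | P5 8-13 | P2 13-18 | P4 18-25 | P3 25-27 |
Completion: P1=8  P2=18  P3=27  P4=25  P5=13
Waiting(P5) = turnaround − burst = 5 − 5 = 0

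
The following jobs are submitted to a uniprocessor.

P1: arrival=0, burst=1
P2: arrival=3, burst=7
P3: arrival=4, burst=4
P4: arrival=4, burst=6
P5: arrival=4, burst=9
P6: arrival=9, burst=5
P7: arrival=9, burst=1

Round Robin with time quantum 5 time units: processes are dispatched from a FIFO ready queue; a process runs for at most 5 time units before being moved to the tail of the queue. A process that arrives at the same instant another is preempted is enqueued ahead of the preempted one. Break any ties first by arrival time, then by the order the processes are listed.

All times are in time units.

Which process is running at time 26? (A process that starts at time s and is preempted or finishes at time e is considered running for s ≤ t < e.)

Gantt: | P1 0-1 | idle 1-3 | P2 3-8 | P3 8-12 | P4 12-17 | P5 17-22 | P2 22-24 | P6 24-29 | P7 29-30 | P4 30-31 | P5 31-35 |
Completion: P1=1  P2=24  P3=12  P4=31  P5=35  P6=29  P7=30

P6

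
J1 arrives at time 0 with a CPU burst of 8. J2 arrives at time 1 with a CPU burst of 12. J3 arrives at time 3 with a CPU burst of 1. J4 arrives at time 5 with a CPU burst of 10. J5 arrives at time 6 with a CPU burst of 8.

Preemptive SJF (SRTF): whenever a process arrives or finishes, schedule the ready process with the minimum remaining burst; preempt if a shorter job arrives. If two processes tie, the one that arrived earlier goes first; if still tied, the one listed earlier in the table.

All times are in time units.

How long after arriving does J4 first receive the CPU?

Gantt: | J1 0-3 | J3 3-4 | J1 4-9 | J5 9-17 | J4 17-27 | J2 27-39 |
Completion: J1=9  J2=39  J3=4  J4=27  J5=17
Response(J4) = first start − arrival = 17 − 5 = 12

12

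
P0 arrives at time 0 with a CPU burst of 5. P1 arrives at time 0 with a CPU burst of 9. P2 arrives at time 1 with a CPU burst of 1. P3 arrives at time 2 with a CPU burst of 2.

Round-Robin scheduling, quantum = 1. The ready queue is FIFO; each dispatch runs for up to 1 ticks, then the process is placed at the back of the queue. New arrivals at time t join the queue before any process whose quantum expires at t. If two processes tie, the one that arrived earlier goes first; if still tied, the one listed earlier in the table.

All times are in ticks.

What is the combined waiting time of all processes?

Gantt: | P0 0-1 | P1 1-2 | P2 2-3 | P0 3-4 | P3 4-5 | P1 5-6 | P0 6-7 | P3 7-8 | P1 8-9 | P0 9-10 | P1 10-11 | P0 11-12 | P1 12-17 |
Completion: P0=12  P1=17  P2=3  P3=8
Turnaround (C−A): P0=12  P1=17  P2=2  P3=6
Waiting = turnaround − burst: P0=7, P1=8, P2=1, P3=4
Total waiting = 7 + 8 + 1 + 4 = 20

20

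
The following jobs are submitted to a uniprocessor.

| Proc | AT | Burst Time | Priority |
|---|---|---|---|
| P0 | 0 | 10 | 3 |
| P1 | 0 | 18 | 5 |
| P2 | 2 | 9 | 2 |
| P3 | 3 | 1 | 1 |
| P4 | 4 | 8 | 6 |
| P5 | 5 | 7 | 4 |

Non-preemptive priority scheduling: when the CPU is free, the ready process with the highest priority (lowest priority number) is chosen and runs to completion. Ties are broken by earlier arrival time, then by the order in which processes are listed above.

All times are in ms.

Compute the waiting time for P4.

Schedule: | P0 0-10 | P3 10-11 | P2 11-20 | P5 20-27 | P1 27-45 | P4 45-53 |
Completion: P0=10  P1=45  P2=20  P3=11  P4=53  P5=27
Waiting(P4) = turnaround − burst = 49 − 8 = 41

41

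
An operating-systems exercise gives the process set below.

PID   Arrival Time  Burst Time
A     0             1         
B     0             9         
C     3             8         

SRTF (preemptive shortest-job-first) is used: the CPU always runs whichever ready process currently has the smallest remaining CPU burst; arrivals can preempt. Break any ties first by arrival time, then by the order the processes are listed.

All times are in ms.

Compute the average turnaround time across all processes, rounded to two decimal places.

8.67

Timeline: | A 0-1 | B 1-10 | C 10-18 |
Completion: A=1  B=10  C=18
Turnaround times: A=1, B=10, C=15
Average turnaround = (1+10+15) / 3 = 26/3 = 8.67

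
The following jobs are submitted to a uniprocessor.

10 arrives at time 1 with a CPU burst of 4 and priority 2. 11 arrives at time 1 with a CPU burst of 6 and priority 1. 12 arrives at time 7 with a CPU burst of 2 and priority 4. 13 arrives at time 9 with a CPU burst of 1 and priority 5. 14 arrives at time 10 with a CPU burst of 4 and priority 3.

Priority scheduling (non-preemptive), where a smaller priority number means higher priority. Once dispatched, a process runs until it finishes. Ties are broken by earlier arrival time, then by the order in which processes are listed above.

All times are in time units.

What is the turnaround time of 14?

Timeline: | idle 0-1 | 11 1-7 | 10 7-11 | 14 11-15 | 12 15-17 | 13 17-18 |
Completion: 10=11  11=7  12=17  13=18  14=15
Turnaround(14) = completion − arrival = 15 − 10 = 5

5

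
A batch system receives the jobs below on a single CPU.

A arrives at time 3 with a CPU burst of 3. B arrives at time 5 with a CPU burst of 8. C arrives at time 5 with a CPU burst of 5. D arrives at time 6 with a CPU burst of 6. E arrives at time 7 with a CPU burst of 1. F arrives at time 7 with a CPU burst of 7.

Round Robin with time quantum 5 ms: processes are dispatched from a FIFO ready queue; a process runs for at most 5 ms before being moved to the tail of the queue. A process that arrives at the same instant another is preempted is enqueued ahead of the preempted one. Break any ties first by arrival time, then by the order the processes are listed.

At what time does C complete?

16

Gantt: | idle 0-3 | A 3-6 | B 6-11 | C 11-16 | D 16-21 | E 21-22 | F 22-27 | B 27-30 | D 30-31 | F 31-33 |
Completion: A=6  B=30  C=16  D=31  E=22  F=33
Turnaround (C−A): A=3  B=25  C=11  D=25  E=15  F=26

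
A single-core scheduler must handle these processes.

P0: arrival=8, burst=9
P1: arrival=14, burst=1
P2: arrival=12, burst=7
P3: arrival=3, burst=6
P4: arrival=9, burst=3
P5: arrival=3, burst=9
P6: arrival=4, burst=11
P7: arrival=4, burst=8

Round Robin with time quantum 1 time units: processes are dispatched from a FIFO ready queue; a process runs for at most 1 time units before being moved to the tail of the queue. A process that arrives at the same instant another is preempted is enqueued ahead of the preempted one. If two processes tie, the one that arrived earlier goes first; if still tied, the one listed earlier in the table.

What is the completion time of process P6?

57

Timeline: | idle 0-3 | P3 3-4 | P5 4-5 | P6 5-6 | P7 6-7 | P3 7-8 | P5 8-9 | P6 9-10 | P7 10-11 | P0 11-12 | P3 12-13 | P4 13-14 | P5 14-15 | P6 15-16 | P7 16-17 | P2 17-18 | P0 18-19 | P3 19-20 | P1 20-21 | P4 21-22 | P5 22-23 | P6 23-24 | P7 24-25 | P2 25-26 | P0 26-27 | P3 27-28 | P4 28-29 | P5 29-30 | P6 30-31 | P7 31-32 | P2 32-33 | P0 33-34 | P3 34-35 | P5 35-36 | P6 36-37 | P7 37-38 | P2 38-39 | P0 39-40 | P5 40-41 | P6 41-42 | P7 42-43 | P2 43-44 | P0 44-45 | P5 45-46 | P6 46-47 | P7 47-48 | P2 48-49 | P0 49-50 | P5 50-51 | P6 51-52 | P2 52-53 | P0 53-54 | P6 54-55 | P0 55-56 | P6 56-57 |
Completion: P0=56  P1=21  P2=53  P3=35  P4=29  P5=51  P6=57  P7=48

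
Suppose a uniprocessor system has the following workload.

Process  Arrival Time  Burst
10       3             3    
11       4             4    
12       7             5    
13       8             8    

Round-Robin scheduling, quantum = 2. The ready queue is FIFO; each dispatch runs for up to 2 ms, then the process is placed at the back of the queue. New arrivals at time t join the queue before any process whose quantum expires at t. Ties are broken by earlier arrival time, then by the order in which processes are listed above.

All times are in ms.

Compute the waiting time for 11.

Schedule: | idle 0-3 | 10 3-5 | 11 5-7 | 10 7-8 | 12 8-10 | 11 10-12 | 13 12-14 | 12 14-16 | 13 16-18 | 12 18-19 | 13 19-23 |
Completion: 10=8  11=12  12=19  13=23
Waiting(11) = turnaround − burst = 8 − 4 = 4

4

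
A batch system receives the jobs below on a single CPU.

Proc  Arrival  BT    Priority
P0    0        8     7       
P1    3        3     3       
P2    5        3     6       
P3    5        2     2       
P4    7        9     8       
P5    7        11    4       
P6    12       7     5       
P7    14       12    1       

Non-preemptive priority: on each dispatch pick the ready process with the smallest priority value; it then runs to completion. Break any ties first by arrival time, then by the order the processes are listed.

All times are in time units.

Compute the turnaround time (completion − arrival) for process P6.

Gantt: | P0 0-8 | P3 8-10 | P1 10-13 | P5 13-24 | P7 24-36 | P6 36-43 | P2 43-46 | P4 46-55 |
Completion: P0=8  P1=13  P2=46  P3=10  P4=55  P5=24  P6=43  P7=36
Turnaround (C−A): P0=8  P1=10  P2=41  P3=5  P4=48  P5=17  P6=31  P7=22
Turnaround(P6) = completion − arrival = 43 − 12 = 31

31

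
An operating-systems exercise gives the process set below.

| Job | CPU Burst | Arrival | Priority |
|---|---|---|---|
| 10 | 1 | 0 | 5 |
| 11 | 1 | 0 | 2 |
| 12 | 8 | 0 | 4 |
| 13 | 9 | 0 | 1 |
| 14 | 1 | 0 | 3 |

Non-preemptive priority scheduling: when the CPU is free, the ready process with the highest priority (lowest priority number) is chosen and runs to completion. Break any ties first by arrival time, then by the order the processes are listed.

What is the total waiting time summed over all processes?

49

Schedule: | 13 0-9 | 11 9-10 | 14 10-11 | 12 11-19 | 10 19-20 |
Completion: 10=20  11=10  12=19  13=9  14=11
Waiting = turnaround − burst: 10=19, 11=9, 12=11, 13=0, 14=10
Total waiting = 19 + 9 + 11 + 0 + 10 = 49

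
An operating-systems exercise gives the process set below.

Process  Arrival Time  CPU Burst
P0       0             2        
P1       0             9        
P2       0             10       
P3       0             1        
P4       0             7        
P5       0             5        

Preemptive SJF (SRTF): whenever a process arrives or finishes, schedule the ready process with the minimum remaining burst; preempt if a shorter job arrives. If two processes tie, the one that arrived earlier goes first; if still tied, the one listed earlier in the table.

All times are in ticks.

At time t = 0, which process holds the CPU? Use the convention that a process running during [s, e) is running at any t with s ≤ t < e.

Timeline: | P3 0-1 | P0 1-3 | P5 3-8 | P4 8-15 | P1 15-24 | P2 24-34 |
Completion: P0=3  P1=24  P2=34  P3=1  P4=15  P5=8
Turnaround (C−A): P0=3  P1=24  P2=34  P3=1  P4=15  P5=8

P3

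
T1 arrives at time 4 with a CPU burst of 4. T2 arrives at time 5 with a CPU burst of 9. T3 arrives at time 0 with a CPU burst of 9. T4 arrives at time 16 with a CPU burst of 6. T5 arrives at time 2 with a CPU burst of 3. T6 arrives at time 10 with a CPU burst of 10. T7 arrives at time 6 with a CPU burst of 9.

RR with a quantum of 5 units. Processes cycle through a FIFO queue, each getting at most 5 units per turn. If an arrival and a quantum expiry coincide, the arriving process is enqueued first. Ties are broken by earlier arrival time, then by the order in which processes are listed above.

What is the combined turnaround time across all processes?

Schedule: | T3 0-5 | T5 5-8 | T1 8-12 | T2 12-17 | T3 17-21 | T7 21-26 | T6 26-31 | T4 31-36 | T2 36-40 | T7 40-44 | T6 44-49 | T4 49-50 |
Completion: T1=12  T2=40  T3=21  T4=50  T5=8  T6=49  T7=44
Turnaround = completion − arrival: T1=8, T2=35, T3=21, T4=34, T5=6, T6=39, T7=38
Total turnaround = 8 + 35 + 21 + 34 + 6 + 39 + 38 = 181

181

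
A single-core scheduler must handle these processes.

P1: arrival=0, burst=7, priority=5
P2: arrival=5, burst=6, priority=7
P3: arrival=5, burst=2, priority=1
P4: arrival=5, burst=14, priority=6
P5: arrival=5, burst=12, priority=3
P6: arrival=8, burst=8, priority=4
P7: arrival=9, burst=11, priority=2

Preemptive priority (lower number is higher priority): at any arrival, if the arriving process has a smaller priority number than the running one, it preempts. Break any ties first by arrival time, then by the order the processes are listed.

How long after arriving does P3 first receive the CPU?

0

Gantt: | P1 0-5 | P3 5-7 | P5 7-9 | P7 9-20 | P5 20-30 | P6 30-38 | P1 38-40 | P4 40-54 | P2 54-60 |
Completion: P1=40  P2=60  P3=7  P4=54  P5=30  P6=38  P7=20
Turnaround (C−A): P1=40  P2=55  P3=2  P4=49  P5=25  P6=30  P7=11
Response(P3) = first start − arrival = 5 − 5 = 0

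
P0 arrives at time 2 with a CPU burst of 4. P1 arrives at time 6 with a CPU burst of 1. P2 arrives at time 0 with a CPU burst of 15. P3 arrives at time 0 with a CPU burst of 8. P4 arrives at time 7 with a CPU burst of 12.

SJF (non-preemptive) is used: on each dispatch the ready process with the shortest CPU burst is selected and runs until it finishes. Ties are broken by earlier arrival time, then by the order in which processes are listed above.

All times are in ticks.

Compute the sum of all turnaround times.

80

Timeline: | P3 0-8 | P1 8-9 | P0 9-13 | P4 13-25 | P2 25-40 |
Completion: P0=13  P1=9  P2=40  P3=8  P4=25
Turnaround (C−A): P0=11  P1=3  P2=40  P3=8  P4=18
Turnaround = completion − arrival: P0=11, P1=3, P2=40, P3=8, P4=18
Total turnaround = 11 + 3 + 40 + 8 + 18 = 80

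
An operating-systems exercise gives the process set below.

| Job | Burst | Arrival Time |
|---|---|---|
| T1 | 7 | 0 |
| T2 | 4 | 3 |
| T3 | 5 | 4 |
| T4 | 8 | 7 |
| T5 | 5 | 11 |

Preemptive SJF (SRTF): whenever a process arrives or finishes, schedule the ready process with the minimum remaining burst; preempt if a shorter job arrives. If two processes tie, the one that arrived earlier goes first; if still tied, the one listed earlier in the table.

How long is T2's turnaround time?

8

Schedule: | T1 0-7 | T2 7-11 | T3 11-16 | T5 16-21 | T4 21-29 |
Completion: T1=7  T2=11  T3=16  T4=29  T5=21
Turnaround(T2) = completion − arrival = 11 − 3 = 8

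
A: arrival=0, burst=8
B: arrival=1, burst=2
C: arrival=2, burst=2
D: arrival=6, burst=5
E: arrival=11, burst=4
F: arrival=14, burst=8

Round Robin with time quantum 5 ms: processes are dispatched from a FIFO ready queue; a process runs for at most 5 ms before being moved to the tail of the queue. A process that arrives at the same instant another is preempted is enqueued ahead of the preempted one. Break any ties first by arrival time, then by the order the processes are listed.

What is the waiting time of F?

Schedule: | A 0-5 | B 5-7 | C 7-9 | A 9-12 | D 12-17 | E 17-21 | F 21-29 |
Completion: A=12  B=7  C=9  D=17  E=21  F=29
Turnaround (C−A): A=12  B=6  C=7  D=11  E=10  F=15
Waiting(F) = turnaround − burst = 15 − 8 = 7

7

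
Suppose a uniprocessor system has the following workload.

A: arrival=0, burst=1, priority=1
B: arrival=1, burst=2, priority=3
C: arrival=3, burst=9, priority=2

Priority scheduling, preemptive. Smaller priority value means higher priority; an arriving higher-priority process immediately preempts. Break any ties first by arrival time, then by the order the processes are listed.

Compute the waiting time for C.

Schedule: | A 0-1 | B 1-3 | C 3-12 |
Completion: A=1  B=3  C=12
Turnaround (C−A): A=1  B=2  C=9
Waiting(C) = turnaround − burst = 9 − 9 = 0

0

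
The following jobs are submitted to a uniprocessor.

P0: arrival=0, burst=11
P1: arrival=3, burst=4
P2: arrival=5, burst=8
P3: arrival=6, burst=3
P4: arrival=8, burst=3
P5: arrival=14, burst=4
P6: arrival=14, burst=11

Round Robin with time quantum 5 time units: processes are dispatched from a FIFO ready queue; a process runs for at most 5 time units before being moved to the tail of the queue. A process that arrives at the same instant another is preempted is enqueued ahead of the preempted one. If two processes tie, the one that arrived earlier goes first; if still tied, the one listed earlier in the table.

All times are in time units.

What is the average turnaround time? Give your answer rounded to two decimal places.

Gantt: | P0 0-5 | P1 5-9 | P2 9-14 | P0 14-19 | P3 19-22 | P4 22-25 | P5 25-29 | P6 29-34 | P2 34-37 | P0 37-38 | P6 38-44 |
Completion: P0=38  P1=9  P2=37  P3=22  P4=25  P5=29  P6=44
Turnaround (C−A): P0=38  P1=6  P2=32  P3=16  P4=17  P5=15  P6=30
Turnaround times: P0=38, P1=6, P2=32, P3=16, P4=17, P5=15, P6=30
Average turnaround = (38+6+32+16+17+15+30) / 7 = 154/7 = 22.00

22.00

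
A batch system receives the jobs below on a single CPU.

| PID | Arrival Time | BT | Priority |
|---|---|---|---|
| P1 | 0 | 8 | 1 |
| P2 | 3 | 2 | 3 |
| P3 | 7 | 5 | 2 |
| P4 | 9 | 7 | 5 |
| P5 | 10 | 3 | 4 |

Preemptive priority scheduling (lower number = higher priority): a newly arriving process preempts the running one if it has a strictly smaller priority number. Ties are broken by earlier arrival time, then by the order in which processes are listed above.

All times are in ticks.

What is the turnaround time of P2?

Gantt: | P1 0-8 | P3 8-13 | P2 13-15 | P5 15-18 | P4 18-25 |
Completion: P1=8  P2=15  P3=13  P4=25  P5=18
Turnaround(P2) = completion − arrival = 15 − 3 = 12

12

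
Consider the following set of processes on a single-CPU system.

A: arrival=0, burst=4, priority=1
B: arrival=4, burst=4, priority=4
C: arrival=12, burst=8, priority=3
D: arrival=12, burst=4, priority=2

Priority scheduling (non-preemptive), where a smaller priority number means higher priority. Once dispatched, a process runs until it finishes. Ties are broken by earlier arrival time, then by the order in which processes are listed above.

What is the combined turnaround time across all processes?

Timeline: | A 0-4 | B 4-8 | idle 8-12 | D 12-16 | C 16-24 |
Completion: A=4  B=8  C=24  D=16
Turnaround (C−A): A=4  B=4  C=12  D=4
Turnaround = completion − arrival: A=4, B=4, C=12, D=4
Total turnaround = 4 + 4 + 12 + 4 = 24

24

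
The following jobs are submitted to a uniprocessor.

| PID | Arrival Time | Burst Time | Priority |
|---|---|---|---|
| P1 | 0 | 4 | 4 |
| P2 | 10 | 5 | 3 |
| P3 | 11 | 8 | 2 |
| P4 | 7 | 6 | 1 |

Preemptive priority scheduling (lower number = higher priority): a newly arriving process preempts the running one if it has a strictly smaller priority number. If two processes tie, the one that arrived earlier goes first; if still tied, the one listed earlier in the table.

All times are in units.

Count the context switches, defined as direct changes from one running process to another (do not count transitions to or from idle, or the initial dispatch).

Schedule: | P1 0-4 | idle 4-7 | P4 7-13 | P3 13-21 | P2 21-26 |
Completion: P1=4  P2=26  P3=21  P4=13
Turnaround (C−A): P1=4  P2=16  P3=10  P4=6

2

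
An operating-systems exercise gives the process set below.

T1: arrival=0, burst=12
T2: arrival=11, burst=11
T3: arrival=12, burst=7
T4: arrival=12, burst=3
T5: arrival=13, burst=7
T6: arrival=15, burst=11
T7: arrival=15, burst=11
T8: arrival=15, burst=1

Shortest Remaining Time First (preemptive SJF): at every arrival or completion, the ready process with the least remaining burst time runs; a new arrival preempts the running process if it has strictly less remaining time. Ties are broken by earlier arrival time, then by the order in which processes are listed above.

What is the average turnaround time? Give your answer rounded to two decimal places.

Gantt: | T1 0-12 | T4 12-15 | T8 15-16 | T3 16-23 | T5 23-30 | T2 30-41 | T6 41-52 | T7 52-63 |
Completion: T1=12  T2=41  T3=23  T4=15  T5=30  T6=52  T7=63  T8=16
Turnaround times: T1=12, T2=30, T3=11, T4=3, T5=17, T6=37, T7=48, T8=1
Average turnaround = (12+30+11+3+17+37+48+1) / 8 = 159/8 = 19.88

19.88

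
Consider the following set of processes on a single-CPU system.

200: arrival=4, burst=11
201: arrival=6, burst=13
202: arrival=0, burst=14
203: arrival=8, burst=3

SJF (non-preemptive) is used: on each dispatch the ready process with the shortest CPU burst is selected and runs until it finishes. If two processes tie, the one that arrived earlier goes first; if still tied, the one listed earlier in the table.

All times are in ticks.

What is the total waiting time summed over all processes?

Schedule: | 202 0-14 | 203 14-17 | 200 17-28 | 201 28-41 |
Completion: 200=28  201=41  202=14  203=17
Turnaround (C−A): 200=24  201=35  202=14  203=9
Waiting = turnaround − burst: 200=13, 201=22, 202=0, 203=6
Total waiting = 13 + 22 + 0 + 6 = 41

41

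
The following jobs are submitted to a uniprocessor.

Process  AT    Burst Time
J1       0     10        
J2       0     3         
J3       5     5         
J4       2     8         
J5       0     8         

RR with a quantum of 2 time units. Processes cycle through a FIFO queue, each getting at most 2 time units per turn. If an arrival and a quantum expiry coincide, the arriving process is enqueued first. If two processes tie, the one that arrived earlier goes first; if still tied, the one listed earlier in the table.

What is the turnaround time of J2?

Gantt: | J1 0-2 | J2 2-4 | J5 4-6 | J4 6-8 | J1 8-10 | J2 10-11 | J3 11-13 | J5 13-15 | J4 15-17 | J1 17-19 | J3 19-21 | J5 21-23 | J4 23-25 | J1 25-27 | J3 27-28 | J5 28-30 | J4 30-32 | J1 32-34 |
Completion: J1=34  J2=11  J3=28  J4=32  J5=30
Turnaround (C−A): J1=34  J2=11  J3=23  J4=30  J5=30
Turnaround(J2) = completion − arrival = 11 − 0 = 11

11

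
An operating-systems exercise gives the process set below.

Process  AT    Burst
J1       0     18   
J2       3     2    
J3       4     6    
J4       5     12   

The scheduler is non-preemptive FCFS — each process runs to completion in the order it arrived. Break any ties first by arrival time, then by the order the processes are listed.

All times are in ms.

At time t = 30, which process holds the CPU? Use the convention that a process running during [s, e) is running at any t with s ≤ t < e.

Timeline: | J1 0-18 | J2 18-20 | J3 20-26 | J4 26-38 |
Completion: J1=18  J2=20  J3=26  J4=38

J4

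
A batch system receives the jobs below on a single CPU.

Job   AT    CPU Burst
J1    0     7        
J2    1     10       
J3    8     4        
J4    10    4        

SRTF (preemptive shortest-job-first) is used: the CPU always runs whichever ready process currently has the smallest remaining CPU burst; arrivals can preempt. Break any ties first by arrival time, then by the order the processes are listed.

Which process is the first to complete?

J1

Gantt: | J1 0-7 | J2 7-8 | J3 8-12 | J4 12-16 | J2 16-25 |
Completion: J1=7  J2=25  J3=12  J4=16
Finish order: J1 → J3 → J4 → J2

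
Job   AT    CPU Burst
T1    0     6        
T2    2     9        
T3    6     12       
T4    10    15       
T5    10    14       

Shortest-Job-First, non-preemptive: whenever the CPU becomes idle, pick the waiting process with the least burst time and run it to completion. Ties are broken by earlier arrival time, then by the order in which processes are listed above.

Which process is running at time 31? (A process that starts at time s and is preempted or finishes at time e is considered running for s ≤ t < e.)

T5

Gantt: | T1 0-6 | T2 6-15 | T3 15-27 | T5 27-41 | T4 41-56 |
Completion: T1=6  T2=15  T3=27  T4=56  T5=41
Turnaround (C−A): T1=6  T2=13  T3=21  T4=46  T5=31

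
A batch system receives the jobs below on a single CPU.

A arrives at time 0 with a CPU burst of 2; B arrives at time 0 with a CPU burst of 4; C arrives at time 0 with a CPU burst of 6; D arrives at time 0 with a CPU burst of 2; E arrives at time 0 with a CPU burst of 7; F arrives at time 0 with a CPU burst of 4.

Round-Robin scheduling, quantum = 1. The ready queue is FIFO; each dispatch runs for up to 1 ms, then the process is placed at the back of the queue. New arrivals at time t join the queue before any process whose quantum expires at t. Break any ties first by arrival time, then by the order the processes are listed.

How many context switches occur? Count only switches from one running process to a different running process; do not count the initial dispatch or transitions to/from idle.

23

Gantt: | A 0-1 | B 1-2 | C 2-3 | D 3-4 | E 4-5 | F 5-6 | A 6-7 | B 7-8 | C 8-9 | D 9-10 | E 10-11 | F 11-12 | B 12-13 | C 13-14 | E 14-15 | F 15-16 | B 16-17 | C 17-18 | E 18-19 | F 19-20 | C 20-21 | E 21-22 | C 22-23 | E 23-25 |
Completion: A=7  B=17  C=23  D=10  E=25  F=20
Turnaround (C−A): A=7  B=17  C=23  D=10  E=25  F=20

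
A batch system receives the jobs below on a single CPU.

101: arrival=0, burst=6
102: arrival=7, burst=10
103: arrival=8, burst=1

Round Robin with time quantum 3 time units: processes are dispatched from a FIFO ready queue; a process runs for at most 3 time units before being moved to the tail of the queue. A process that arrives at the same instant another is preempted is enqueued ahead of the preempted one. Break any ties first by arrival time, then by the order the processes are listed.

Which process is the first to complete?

101

Schedule: | 101 0-6 | idle 6-7 | 102 7-10 | 103 10-11 | 102 11-18 |
Completion: 101=6  102=18  103=11
Finish order: 101 → 103 → 102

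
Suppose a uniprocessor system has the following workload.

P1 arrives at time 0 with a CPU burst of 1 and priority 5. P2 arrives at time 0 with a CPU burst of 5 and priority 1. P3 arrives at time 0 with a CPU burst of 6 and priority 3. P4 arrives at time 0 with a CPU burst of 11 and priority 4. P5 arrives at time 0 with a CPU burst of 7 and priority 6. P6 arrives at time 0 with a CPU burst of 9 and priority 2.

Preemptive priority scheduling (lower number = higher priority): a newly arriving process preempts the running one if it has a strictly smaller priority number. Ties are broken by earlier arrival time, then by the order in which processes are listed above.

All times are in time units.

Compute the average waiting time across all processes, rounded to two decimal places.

Gantt: | P2 0-5 | P6 5-14 | P3 14-20 | P4 20-31 | P1 31-32 | P5 32-39 |
Completion: P1=32  P2=5  P3=20  P4=31  P5=39  P6=14
Turnaround (C−A): P1=32  P2=5  P3=20  P4=31  P5=39  P6=14
Waiting times: P1=31, P2=0, P3=14, P4=20, P5=32, P6=5
Average waiting = (31+0+14+20+32+5) / 6 = 102/6 = 17.00

17.00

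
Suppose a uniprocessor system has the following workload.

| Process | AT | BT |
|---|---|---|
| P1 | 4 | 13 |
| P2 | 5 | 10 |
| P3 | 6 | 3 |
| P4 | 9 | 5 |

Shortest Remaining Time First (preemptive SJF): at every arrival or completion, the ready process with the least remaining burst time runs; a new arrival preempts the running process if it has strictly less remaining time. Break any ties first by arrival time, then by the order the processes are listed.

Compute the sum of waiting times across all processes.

Timeline: | idle 0-4 | P1 4-5 | P2 5-6 | P3 6-9 | P4 9-14 | P2 14-23 | P1 23-35 |
Completion: P1=35  P2=23  P3=9  P4=14
Waiting = turnaround − burst: P1=18, P2=8, P3=0, P4=0
Total waiting = 18 + 8 + 0 + 0 = 26

26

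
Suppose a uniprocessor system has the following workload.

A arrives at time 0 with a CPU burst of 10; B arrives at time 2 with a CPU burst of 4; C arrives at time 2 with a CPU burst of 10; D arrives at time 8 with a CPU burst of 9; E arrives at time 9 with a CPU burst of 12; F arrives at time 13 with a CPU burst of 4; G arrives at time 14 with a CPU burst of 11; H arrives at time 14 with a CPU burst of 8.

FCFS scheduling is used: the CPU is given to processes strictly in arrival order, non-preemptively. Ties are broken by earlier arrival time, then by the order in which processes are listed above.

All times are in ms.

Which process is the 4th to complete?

D

Timeline: | A 0-10 | B 10-14 | C 14-24 | D 24-33 | E 33-45 | F 45-49 | G 49-60 | H 60-68 |
Completion: A=10  B=14  C=24  D=33  E=45  F=49  G=60  H=68
Finish order: A → B → C → D → E → F → G → H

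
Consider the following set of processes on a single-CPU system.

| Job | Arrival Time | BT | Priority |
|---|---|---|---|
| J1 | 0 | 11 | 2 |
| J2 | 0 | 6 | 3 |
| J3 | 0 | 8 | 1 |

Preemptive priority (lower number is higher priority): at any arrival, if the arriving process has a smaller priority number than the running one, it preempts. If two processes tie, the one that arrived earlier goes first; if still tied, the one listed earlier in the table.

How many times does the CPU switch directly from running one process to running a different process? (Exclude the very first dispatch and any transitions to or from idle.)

Gantt: | J3 0-8 | J1 8-19 | J2 19-25 |
Completion: J1=19  J2=25  J3=8

2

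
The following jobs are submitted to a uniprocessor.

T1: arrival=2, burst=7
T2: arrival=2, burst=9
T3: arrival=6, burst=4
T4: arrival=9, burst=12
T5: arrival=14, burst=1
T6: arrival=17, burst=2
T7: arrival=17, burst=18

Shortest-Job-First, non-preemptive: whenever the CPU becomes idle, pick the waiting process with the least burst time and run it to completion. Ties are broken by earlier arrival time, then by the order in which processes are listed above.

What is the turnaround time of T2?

Gantt: | idle 0-2 | T1 2-9 | T3 9-13 | T2 13-22 | T5 22-23 | T6 23-25 | T4 25-37 | T7 37-55 |
Completion: T1=9  T2=22  T3=13  T4=37  T5=23  T6=25  T7=55
Turnaround(T2) = completion − arrival = 22 − 2 = 20

20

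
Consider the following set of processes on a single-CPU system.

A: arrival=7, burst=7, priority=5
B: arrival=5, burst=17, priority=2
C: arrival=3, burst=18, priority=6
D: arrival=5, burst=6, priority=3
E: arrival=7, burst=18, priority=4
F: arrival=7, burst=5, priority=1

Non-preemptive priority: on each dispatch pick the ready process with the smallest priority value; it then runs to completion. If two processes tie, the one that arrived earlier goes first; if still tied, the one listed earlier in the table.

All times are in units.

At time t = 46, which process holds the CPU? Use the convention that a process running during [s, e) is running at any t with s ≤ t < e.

Gantt: | idle 0-3 | C 3-21 | F 21-26 | B 26-43 | D 43-49 | E 49-67 | A 67-74 |
Completion: A=74  B=43  C=21  D=49  E=67  F=26

D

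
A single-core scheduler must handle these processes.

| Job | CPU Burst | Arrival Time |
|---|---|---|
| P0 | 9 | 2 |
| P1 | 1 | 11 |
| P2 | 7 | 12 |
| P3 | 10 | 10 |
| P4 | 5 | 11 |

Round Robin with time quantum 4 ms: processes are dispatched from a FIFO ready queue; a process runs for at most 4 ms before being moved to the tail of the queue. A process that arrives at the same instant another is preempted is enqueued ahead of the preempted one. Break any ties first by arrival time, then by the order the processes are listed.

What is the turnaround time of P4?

Timeline: | idle 0-2 | P0 2-10 | P3 10-14 | P0 14-15 | P1 15-16 | P4 16-20 | P2 20-24 | P3 24-28 | P4 28-29 | P2 29-32 | P3 32-34 |
Completion: P0=15  P1=16  P2=32  P3=34  P4=29
Turnaround (C−A): P0=13  P1=5  P2=20  P3=24  P4=18
Turnaround(P4) = completion − arrival = 29 − 11 = 18

18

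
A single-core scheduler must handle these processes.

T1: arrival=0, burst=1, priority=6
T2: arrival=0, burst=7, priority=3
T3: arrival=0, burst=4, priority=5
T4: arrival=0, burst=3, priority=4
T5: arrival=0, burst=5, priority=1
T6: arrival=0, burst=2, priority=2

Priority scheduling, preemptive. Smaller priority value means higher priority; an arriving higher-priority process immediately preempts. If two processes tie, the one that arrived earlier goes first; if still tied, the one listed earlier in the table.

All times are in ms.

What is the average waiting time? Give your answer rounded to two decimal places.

Gantt: | T5 0-5 | T6 5-7 | T2 7-14 | T4 14-17 | T3 17-21 | T1 21-22 |
Completion: T1=22  T2=14  T3=21  T4=17  T5=5  T6=7
Waiting times: T1=21, T2=7, T3=17, T4=14, T5=0, T6=5
Average waiting = (21+7+17+14+0+5) / 6 = 64/6 = 10.67

10.67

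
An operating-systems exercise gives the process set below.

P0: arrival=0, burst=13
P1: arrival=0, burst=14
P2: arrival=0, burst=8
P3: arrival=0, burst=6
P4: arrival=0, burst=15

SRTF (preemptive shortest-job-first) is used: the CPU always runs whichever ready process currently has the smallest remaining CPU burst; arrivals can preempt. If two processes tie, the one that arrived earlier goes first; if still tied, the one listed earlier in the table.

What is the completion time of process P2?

Gantt: | P3 0-6 | P2 6-14 | P0 14-27 | P1 27-41 | P4 41-56 |
Completion: P0=27  P1=41  P2=14  P3=6  P4=56
Turnaround (C−A): P0=27  P1=41  P2=14  P3=6  P4=56

14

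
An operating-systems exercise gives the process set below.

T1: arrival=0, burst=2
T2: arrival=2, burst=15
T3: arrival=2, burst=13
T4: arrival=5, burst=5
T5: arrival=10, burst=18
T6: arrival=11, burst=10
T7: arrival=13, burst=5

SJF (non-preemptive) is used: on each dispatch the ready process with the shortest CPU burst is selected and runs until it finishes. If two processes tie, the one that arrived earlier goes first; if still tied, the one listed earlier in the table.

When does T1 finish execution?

2

Gantt: | T1 0-2 | T3 2-15 | T4 15-20 | T7 20-25 | T6 25-35 | T2 35-50 | T5 50-68 |
Completion: T1=2  T2=50  T3=15  T4=20  T5=68  T6=35  T7=25
Turnaround (C−A): T1=2  T2=48  T3=13  T4=15  T5=58  T6=24  T7=12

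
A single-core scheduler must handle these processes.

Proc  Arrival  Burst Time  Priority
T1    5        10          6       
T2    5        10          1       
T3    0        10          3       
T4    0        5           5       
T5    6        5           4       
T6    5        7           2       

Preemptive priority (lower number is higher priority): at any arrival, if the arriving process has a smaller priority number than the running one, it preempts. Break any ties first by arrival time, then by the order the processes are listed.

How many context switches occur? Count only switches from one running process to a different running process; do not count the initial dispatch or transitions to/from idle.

Gantt: | T3 0-5 | T2 5-15 | T6 15-22 | T3 22-27 | T5 27-32 | T4 32-37 | T1 37-47 |
Completion: T1=47  T2=15  T3=27  T4=37  T5=32  T6=22
Turnaround (C−A): T1=42  T2=10  T3=27  T4=37  T5=26  T6=17

6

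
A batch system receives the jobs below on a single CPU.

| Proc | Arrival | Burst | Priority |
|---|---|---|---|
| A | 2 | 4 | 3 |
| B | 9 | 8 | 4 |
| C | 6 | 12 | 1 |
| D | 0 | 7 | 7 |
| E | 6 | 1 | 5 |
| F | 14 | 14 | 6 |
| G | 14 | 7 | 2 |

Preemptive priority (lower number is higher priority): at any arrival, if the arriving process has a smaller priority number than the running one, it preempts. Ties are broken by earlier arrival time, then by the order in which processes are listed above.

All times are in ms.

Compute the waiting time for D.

Timeline: | D 0-2 | A 2-6 | C 6-18 | G 18-25 | B 25-33 | E 33-34 | F 34-48 | D 48-53 |
Completion: A=6  B=33  C=18  D=53  E=34  F=48  G=25
Turnaround (C−A): A=4  B=24  C=12  D=53  E=28  F=34  G=11
Waiting(D) = turnaround − burst = 53 − 7 = 46

46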